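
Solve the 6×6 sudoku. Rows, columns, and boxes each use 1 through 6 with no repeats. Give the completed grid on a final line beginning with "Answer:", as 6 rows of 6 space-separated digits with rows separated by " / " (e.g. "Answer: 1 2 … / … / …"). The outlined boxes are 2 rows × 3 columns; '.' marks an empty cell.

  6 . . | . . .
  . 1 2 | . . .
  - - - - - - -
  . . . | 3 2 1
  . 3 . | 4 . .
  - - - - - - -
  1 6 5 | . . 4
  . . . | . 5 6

Step 1. [r6c2∈{2,4}] r6c2 is the only open cell in col 2 admitting 2, so r6c2=2.
Step 2. [r1c5∈{1,3,4}] in col 5, 1 fits only at r1c5 ⇒ r1c5=1.
Step 3. [r4c6∈{5}] r4c6's peers cover all but 5 ⇒ r4c6=5.
Step 4. [r2c5∈{3,4,6}] 4 has one home in col 5: r2c5, so r2c5=4.
Step 5. [r2c6∈{3}] r2c6's peers cover all but 3, so r2c6=3.
Step 6. [r2c1∈{5}] nothing but 5 survives at r2c1, so r2c1=5.
Step 7. [r3c1∈{4}] only 4 remains possible at r3c1. So r3c1=4.
Step 8. [r1c3∈{3,4}] 3 has one home in row 1: r1c3. So r1c3=3.
Step 9. [r5c4∈{2}] only 2 remains possible at r5c4, so r5c4=2.
Step 10. [r4c5∈{6}] r4c5's peers cover all but 6, so r4c5=6.
Step 11. [r4c3∈{1}] nothing but 1 survives at r4c3, so r4c3=1.
Step 12. [r1c6∈{2}] r1c6 is down to just 2, so r1c6=2.
Step 13. [r1c4∈{5}] r1c4's peers cover all but 5. So r1c4=5.
Step 14. [r2c4∈{6}] r2c4's peers cover all but 6. So r2c4=6.
Step 15. [r3c2∈{5}] only 5 remains possible at r3c2. So r3c2=5.
Step 16. [r3c3∈{6}] r3c3 is down to just 6. So r3c3=6.
Step 17. [r6c3∈{4}] only 4 remains possible at r6c3 ⇒ r6c3=4.
Step 18. [r6c1∈{3}] r6c1 is down to just 3, so r6c1=3.
Step 19. [r1c2∈{4}] r1c2 is down to just 4, so r1c2=4.
Step 20. [r6c4∈{1}] r6c4 has the single candidate 1. So r6c4=1.
Step 21. [r4c1∈{2}] r4c1 has the single candidate 2, so r4c1=2.
Step 22. [r5c5∈{3}] r5c5's peers cover all but 3. So r5c5=3.

Answer: 6 4 3 5 1 2 / 5 1 2 6 4 3 / 4 5 6 3 2 1 / 2 3 1 4 6 5 / 1 6 5 2 3 4 / 3 2 4 1 5 6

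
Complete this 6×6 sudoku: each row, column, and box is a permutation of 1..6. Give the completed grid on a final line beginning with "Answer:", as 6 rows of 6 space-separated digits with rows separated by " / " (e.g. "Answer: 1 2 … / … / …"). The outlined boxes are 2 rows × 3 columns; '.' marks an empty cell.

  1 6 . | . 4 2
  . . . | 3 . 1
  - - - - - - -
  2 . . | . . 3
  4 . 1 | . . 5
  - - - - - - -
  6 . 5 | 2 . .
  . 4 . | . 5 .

Step 1. [r4c4∈{6}] r4c4 has the single candidate 6 ⇒ r4c4=6.
Step 2. [r2c2∈{2,5}] in col 2, 2 fits only at r2c2 ⇒ r2c2=2.
Step 3. [r5c2∈{1,3}] 1 has one home in col 2: r5c2 ⇒ r5c2=1.
Step 4. [r1c3∈{3}] r1c3's peers cover all but 3. So r1c3=3.
Step 5. [r3c5∈{1}] r3c5 has the single candidate 1. So r3c5=1.
Step 6. [r6c4∈{1}] r6c4 has the single candidate 1. So r6c4=1.
Step 7. [r1c4∈{5}] nothing but 5 survives at r1c4, so r1c4=5.
Step 8. [r2c1∈{5}] r2c1 is down to just 5 ⇒ r2c1=5.
Step 9. [r4c5∈{2}] r4c5 has the single candidate 2. So r4c5=2.
Step 10. [r6c1∈{3}] only 3 remains possible at r6c1. So r6c1=3.
Step 11. [r2c3∈{4}] r2c3's peers cover all but 4. So r2c3=4.
Step 12. [r5c5∈{3}] r5c5 is down to just 3, so r5c5=3.
Step 13. [r3c3∈{6}] r3c3 is down to just 6, so r3c3=6.
Step 14. [r6c3∈{2}] r6c3 has the single candidate 2, so r6c3=2.
Step 15. [r5c6∈{4}] r5c6 has the single candidate 4 ⇒ r5c6=4.
Step 16. [r6c6∈{6}] r6c6 is down to just 6. So r6c6=6.
Step 17. [r4c2∈{3}] only 3 remains possible at r4c2. So r4c2=3.
Step 18. [r3c2∈{5}] r3c2 is down to just 5 ⇒ r3c2=5.
Step 19. [r3c4∈{4}] r3c4 has the single candidate 4, so r3c4=4.
Step 20. [r2c5∈{6}] r2c5 has the single candidate 6 ⇒ r2c5=6.

Answer: 1 6 3 5 4 2 / 5 2 4 3 6 1 / 2 5 6 4 1 3 / 4 3 1 6 2 5 / 6 1 5 2 3 4 / 3 4 2 1 5 6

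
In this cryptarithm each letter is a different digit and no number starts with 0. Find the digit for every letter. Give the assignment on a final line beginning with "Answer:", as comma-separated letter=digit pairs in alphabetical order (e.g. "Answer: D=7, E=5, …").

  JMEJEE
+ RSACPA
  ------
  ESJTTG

Step 1. [col 1: E + A ≡ G (mod 10)] column 1 (E + A ≡ G (mod 10), carry-in 0) doesn't pin A yet; pick A=7 and continue ⇒ A=7.
Step 2. [col 1: E + A ≡ G (mod 10)] column 1 (E + A ≡ G (mod 10), carry-in 0) doesn't pin G yet; pick G=2 and continue. So G=2.
Step 3. [col 1: E + A ≡ G (mod 10)] column 1 reads E+A+carry(0)=G with A=7, G=2; with digits 2,7 already taken and all letters distinct, the only value for E is 5 ⇒ E=5.
Step 4. [col 2: E + P ≡ T (mod 10)] no forcing yet in column 2 (carry-in 1); T=0 is free and consistent — try it, so T=0.
Step 5. [col 2: E + P ≡ T (mod 10)] column 2: given E=5, T=0, carry-in 1, and digits 0,2,5,7 already taken and all letters distinct, E+P≡T (mod 10) forces P=4 ⇒ P=4.
Step 6. [col 3: J + C ≡ T (mod 10)] column 3 (J + C ≡ T (mod 10), carry-in 1) doesn't pin C yet; pick C=6 and continue ⇒ C=6.
Step 7. [col 3: J + C ≡ T (mod 10)] column 3: given C=6, T=0, carry-in 1, and digits 0,2,4,5,6,7 already taken and all letters distinct, J+C≡T (mod 10) forces J=3. So J=3.
Step 8. [col 5: M + S ≡ S (mod 10)] in column 5 we have M+S≡S with carry-in 1; given nothing yet and digits 0,2,3,4,5,6,7 already taken and all letters distinct, that pins M to 9 ⇒ M=9.
Step 9. [col 5: M + S ≡ S (mod 10)] several values work for S in column 5 (M + S ≡ S (mod 10), carry-in 1); try S=8, so S=8.
Step 10. [col 6: J + R ≡ E (mod 10)] column 6: given J=3, E=5, carry-in 1, and digits 0,2,3,4,5,6,7,8,9 already taken and all letters distinct, J+R≡E (mod 10) forces R=1. So R=1.

Answer: A=7, C=6, E=5, G=2, J=3, M=9, P=4, R=1, S=8, T=0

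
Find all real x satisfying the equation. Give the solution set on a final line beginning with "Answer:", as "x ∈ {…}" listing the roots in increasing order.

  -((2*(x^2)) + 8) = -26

Step 1. [-((2*(x^2)) + 8) = -26] LHS negated; negate both sides ⇒ neg: (2*(x^2)) + 8 = 26.
Step 2. [(2*(x^2)) + 8 = 26] peel the +8: subtract 8 from each side. So sub: 2*(x^2) = 18.
Step 3. [2*(x^2) = 18] 2 out front; divide by 2. So div: x^2 = 9.
Step 4. [x^2 = 9] LHS squared, RHS 9 ≥ 0: apply √ (±), so sqrt: x = 3 or -3.

Answer: x ∈ {-3, 3}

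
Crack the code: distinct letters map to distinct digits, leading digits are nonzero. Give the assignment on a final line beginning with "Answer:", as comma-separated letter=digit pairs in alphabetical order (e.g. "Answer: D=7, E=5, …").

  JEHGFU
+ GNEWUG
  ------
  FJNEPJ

Step 1. [col 1: U + G ≡ J (mod 10)] several values work for J in column 1 (U + G ≡ J (mod 10), carry-in 0); try J=7, so J=7.
Step 2. [col 1: U + G ≡ J (mod 10)] no forcing yet in column 1 (carry-in 0); G=1 is free and consistent — try it ⇒ G=1.
Step 3. [col 1: U + G ≡ J (mod 10)] from column 1 (G=1, J=7, carry-in 0, digits 1,7 already taken and all letters distinct): U must equal 6, so U=6.
Step 4. [col 2: F + U ≡ P (mod 10)] column 2 (F + U ≡ P (mod 10), carry-in 0) doesn't pin F yet; pick F=8 and continue, so F=8.
Step 5. [col 2: F + U ≡ P (mod 10)] column 2: given F=8, U=6, carry-in 0, and digits 1,6,7,8 already taken and all letters distinct, F+U≡P (mod 10) forces P=4, so P=4.
Step 6. [col 3: G + W ≡ E (mod 10)] W=0 is one option consistent with column 3 (G + W ≡ E (mod 10), carry-in 1) — take it ⇒ W=0.
Step 7. [col 3: G + W ≡ E (mod 10)] from column 3 (G=1, W=0, carry-in 1, digits 0,1,4,6,7,8 already taken and all letters distinct): E must equal 2, so E=2.
Step 8. [col 4: H + E ≡ N (mod 10)] from column 4 (E=2, carry-in 0, digits 0,1,2,4,6,7,8 already taken and all letters distinct): H must equal 3 ⇒ H=3.
Step 9. [col 4: H + E ≡ N (mod 10)] from column 4 (H=3, E=2, carry-in 0, digits 0,1,2,3,4,6,7,8 already taken and all letters distinct): N must equal 5 ⇒ N=5.

Answer: E=2, F=8, G=1, H=3, J=7, N=5, P=4, U=6, W=0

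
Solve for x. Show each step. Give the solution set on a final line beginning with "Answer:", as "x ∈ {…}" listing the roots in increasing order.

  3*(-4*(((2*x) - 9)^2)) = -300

Step 1. [3*(-4*(((2*x) - 9)^2)) = -300] leading coefficient 3: divide by 3, so div: -4*(((2*x) - 9)^2) = -100.
Step 2. [-4*(((2*x) - 9)^2) = -100] -4·(inner) — divide through by -4, so div: ((2*x) - 9)^2 = 25.
Step 3. [((2*x) - 9)^2 = 25] LHS squared, RHS 25 ≥ 0: apply √ (±). So sqrt: (2*x) - 9 = 5 or -5.
Step 4. [(2*x) - 9 = 5 or -5] the outer -9 inverts by adding 9, so sub: 2*x = 14 or 4.
Step 5. [2*x = 14 or 4] 2 out front; divide by 2, so div: x = 7 or 2.

Answer: x ∈ {2, 7}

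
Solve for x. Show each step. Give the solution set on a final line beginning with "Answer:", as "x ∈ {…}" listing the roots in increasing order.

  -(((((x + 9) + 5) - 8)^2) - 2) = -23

Step 1. [-(((((x + 9) + 5) - 8)^2) - 2) = -23] leading − — multiply by −1. So neg: ((((x + 9) + 5) - 8)^2) - 2 = 23.
Step 2. [((((x + 9) + 5) - 8)^2) - 2 = 23] peel the -2: add 2 from each side ⇒ sub: (((x + 9) + 5) - 8)^2 = 25.
Step 3. [(((x + 9) + 5) - 8)^2 = 25] LHS squared, RHS 25 ≥ 0: apply √ (±) ⇒ sqrt: ((x + 9) + 5) - 8 = 5 or -5.
Step 4. [((x + 9) + 5) - 8 = 5 or -5] peel the -8: add 8 from each side, so sub: (x + 9) + 5 = 13 or 3.
Step 5. [(x + 9) + 5 = 13 or 3] subtract 5: x sits inside (… + 5) ⇒ sub: x + 9 = 8 or -2.
Step 6. [x + 9 = 8 or -2] the outer +9 inverts by subtracting 9 ⇒ sub: x = -1 or -11.

Answer: x ∈ {-11, -1}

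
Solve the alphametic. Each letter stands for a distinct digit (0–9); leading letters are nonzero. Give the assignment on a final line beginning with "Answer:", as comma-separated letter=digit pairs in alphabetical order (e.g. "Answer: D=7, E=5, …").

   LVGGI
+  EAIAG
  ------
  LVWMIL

Step 1. [col 1: I + G ≡ L (mod 10)] I=3 is one option consistent with column 1 (I + G ≡ L (mod 10), carry-in 0) — take it. So I=3.
Step 2. [col 1: I + G ≡ L (mod 10)] column 1 (I + G ≡ L (mod 10), carry-in 0) doesn't pin G yet; pick G=8 and continue, so G=8.
Step 3. [col 1: I + G ≡ L (mod 10)] from column 1 (I=3, G=8, carry-in 0, digits 3,8 already taken and all letters distinct): L must equal 1 ⇒ L=1.
Step 4. [col 2: G + A ≡ I (mod 10)] column 2: given G=8, I=3, carry-in 1, and digits 1,3,8 already taken and all letters distinct, G+A≡I (mod 10) forces A=4, so A=4.
Step 5. [col 3: G + I ≡ M (mod 10)] in column 3 we have G+I≡M with carry-in 1; given G=8, I=3 and digits 1,3,4,8 already taken and all letters distinct, that pins M to 2. So M=2.
Step 6. [col 4: V + A ≡ W (mod 10)] W=5 is one option consistent with column 4 (V + A ≡ W (mod 10), carry-in 1) — take it. So W=5.
Step 7. [col 4: V + A ≡ W (mod 10)] column 4: given A=4, W=5, carry-in 1, and digits 1,2,3,4,5,8 already taken and all letters distinct, V+A≡W (mod 10) forces V=0, so V=0.
Step 8. [col 5: L + E ≡ V (mod 10)] column 5 reads L+E+carry(0)=V with L=1, V=0; with digits 0,1,2,3,4,5,8 already taken and all letters distinct, the only value for E is 9. So E=9.

Answer: A=4, E=9, G=8, I=3, L=1, M=2, V=0, W=5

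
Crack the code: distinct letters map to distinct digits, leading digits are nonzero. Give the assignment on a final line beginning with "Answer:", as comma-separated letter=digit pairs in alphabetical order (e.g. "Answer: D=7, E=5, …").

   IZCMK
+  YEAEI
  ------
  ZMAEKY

Step 1. [Z] Z is the leading digit of a 6-digit sum of two 5-digit numbers; the final carry is exactly 1, so Z=1.
Step 2. [col 1: K + I ≡ Y (mod 10)] column 1 (K + I ≡ Y (mod 10), carry-in 0) doesn't pin I yet; pick I=5 and continue, so I=5.
Step 3. [col 1: K + I ≡ Y (mod 10)] no forcing yet in column 1 (carry-in 0); K=2 is free and consistent — try it. So K=2.
Step 4. [col 1: K + I ≡ Y (mod 10)] in column 1 we have K+I≡Y with carry-in 0; given K=2, I=5 and digits 1,2,5 already taken and all letters distinct, that pins Y to 7. So Y=7.
Step 5. [col 2: M + E ≡ K (mod 10)] column 2 (M + E ≡ K (mod 10), carry-in 0) doesn't pin E yet; pick E=9 and continue ⇒ E=9.
Step 6. [col 2: M + E ≡ K (mod 10)] from column 2 (E=9, K=2, carry-in 0, digits 1,2,5,7,9 already taken and all letters distinct): M must equal 3 ⇒ M=3.
Step 7. [col 3: C + A ≡ E (mod 10)] A=0 is one option consistent with column 3 (C + A ≡ E (mod 10), carry-in 1) — take it ⇒ A=0.
Step 8. [col 3: C + A ≡ E (mod 10)] column 3: given A=0, E=9, carry-in 1, and digits 0,1,2,3,5,7,9 already taken and all letters distinct, C+A≡E (mod 10) forces C=8 ⇒ C=8.

Answer: A=0, C=8, E=9, I=5, K=2, M=3, Y=7, Z=1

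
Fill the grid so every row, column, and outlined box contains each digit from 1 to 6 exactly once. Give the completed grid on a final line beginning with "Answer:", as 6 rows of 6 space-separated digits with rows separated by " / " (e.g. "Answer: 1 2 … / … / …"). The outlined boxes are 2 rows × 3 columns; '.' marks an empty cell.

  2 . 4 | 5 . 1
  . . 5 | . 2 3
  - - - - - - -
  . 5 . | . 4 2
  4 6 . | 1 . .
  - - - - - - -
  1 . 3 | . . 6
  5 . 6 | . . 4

Step 1. [r4c5∈{3,5}] in row 4, 3 fits only at r4c5. So r4c5=3.
Step 2. [r6c2∈{2}] only 2 remains possible at r6c2 ⇒ r6c2=2.
Step 3. [r2c4∈{4,6}] in row 2, 4 fits only at r2c4. So r2c4=4.
Step 4. [r1c5∈{6}] only 6 remains possible at r1c5. So r1c5=6.
Step 5. [r5c2∈{4}] r5c2's peers cover all but 4. So r5c2=4.
Step 6. [r6c4∈{3}] nothing but 3 survives at r6c4. So r6c4=3.
Step 7. [r4c3∈{2}] r4c3 has the single candidate 2, so r4c3=2.
Step 8. [r3c1∈{3}] r3c1 has the single candidate 3 ⇒ r3c1=3.
Step 9. [r3c3∈{1}] nothing but 1 survives at r3c3 ⇒ r3c3=1.
Step 10. [r3c4∈{6}] r3c4 has the single candidate 6, so r3c4=6.
Step 11. [r2c2∈{1}] only 1 remains possible at r2c2 ⇒ r2c2=1.
Step 12. [r5c5∈{5}] r5c5 is down to just 5. So r5c5=5.
Step 13. [r1c2∈{3}] r1c2 is down to just 3 ⇒ r1c2=3.
Step 14. [r5c4∈{2}] r5c4 has the single candidate 2 ⇒ r5c4=2.
Step 15. [r2c1∈{6}] r2c1 is down to just 6 ⇒ r2c1=6.
Step 16. [r4c6∈{5}] nothing but 5 survives at r4c6. So r4c6=5.
Step 17. [r6c5∈{1}] r6c5 is down to just 1. So r6c5=1.

Answer: 2 3 4 5 6 1 / 6 1 5 4 2 3 / 3 5 1 6 4 2 / 4 6 2 1 3 5 / 1 4 3 2 5 6 / 5 2 6 3 1 4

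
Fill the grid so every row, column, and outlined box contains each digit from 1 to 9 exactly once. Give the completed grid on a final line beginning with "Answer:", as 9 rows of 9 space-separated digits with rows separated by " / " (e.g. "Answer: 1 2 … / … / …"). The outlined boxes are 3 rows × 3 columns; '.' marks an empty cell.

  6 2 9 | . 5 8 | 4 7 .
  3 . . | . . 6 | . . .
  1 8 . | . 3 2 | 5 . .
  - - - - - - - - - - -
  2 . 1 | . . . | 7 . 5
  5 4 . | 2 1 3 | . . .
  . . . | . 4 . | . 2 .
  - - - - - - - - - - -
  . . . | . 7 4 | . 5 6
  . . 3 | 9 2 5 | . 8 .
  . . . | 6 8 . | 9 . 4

Step 1. [r5c3∈{6,7,8}] r5c3 is the only open cell in row 5 admitting 7 ⇒ r5c3=7.
Step 2. [r8c7∈{1}] only 1 remains possible at r8c7 ⇒ r8c7=1.
Step 3. [r3c9∈{9}] only 9 remains possible at r3c9 ⇒ r3c9=9.
Step 4. [r4c6∈{9}] only 9 remains possible at r4c6. So r4c6=9.
Step 5. [r6c9∈{1,3,8}] r6c9 is the only open cell in row 6 admitting 1 ⇒ r6c9=1.
Step 6. [r6c3∈{6,8}] col 3 places 6 nowhere but r6c3. So r6c3=6.
Step 7. [r2c2∈{5,7}] box 1 places 7 nowhere but r2c2, so r2c2=7.
Step 8. [r6c1∈{8,9}] r6c1 is the only open cell in box 4 admitting 8, so r6c1=8.
Step 9. [r6c7∈{3}] nothing but 3 survives at r6c7 ⇒ r6c7=3.
Step 10. [r5c7∈{6,8}] r5c7 is the only open cell in col 7 admitting 6. So r5c7=6.
Step 11. [r9c2∈{1,5}] col 2 places 5 nowhere but r9c2. So r9c2=5.
Step 12. [r2c9∈{2,8}] r2c9 is the only open cell in col 9 admitting 2 ⇒ r2c9=2.
Step 13. [r3c3∈{4}] r3c3's peers cover all but 4 ⇒ r3c3=4.
Step 14. [r7c2∈{1,9}] across col 2, 1 lands solely at r7c2. So r7c2=1.
Step 15. [r6c4∈{5,7}] row 6 places 5 nowhere but r6c4, so r6c4=5.
Step 16. [r7c3∈{2,8}] 8 has one home in row 7: r7c3. So r7c3=8.
Step 17. [r2c8∈{1}] nothing but 1 survives at r2c8. So r2c8=1.
Step 18. [r8c1∈{4,7}] in row 8, 4 fits only at r8c1. So r8c1=4.
Step 19. [r4c5∈{6}] r4c5 is down to just 6. So r4c5=6.
Step 20. [r1c4∈{1}] r1c4 is down to just 1. So r1c4=1.
Step 21. [r8c2∈{6}] only 6 remains possible at r8c2 ⇒ r8c2=6.
Step 22. [r8c9∈{7}] nothing but 7 survives at r8c9 ⇒ r8c9=7.
Step 23. [r2c3∈{5}] r2c3's peers cover all but 5 ⇒ r2c3=5.
Step 24. [r4c2∈{3}] r4c2's peers cover all but 3. So r4c2=3.
Step 25. [r9c8∈{3}] only 3 remains possible at r9c8 ⇒ r9c8=3.
Step 26. [r4c8∈{4}] nothing but 4 survives at r4c8 ⇒ r4c8=4.
Step 27. [r6c6∈{7}] only 7 remains possible at r6c6. So r6c6=7.
Step 28. [r7c1∈{9}] r7c1's peers cover all but 9 ⇒ r7c1=9.
Step 29. [r2c7∈{8}] r2c7 has the single candidate 8, so r2c7=8.
Step 30. [r9c3∈{2}] r9c3 is down to just 2 ⇒ r9c3=2.
Step 31. [r7c4∈{3}] r7c4's peers cover all but 3 ⇒ r7c4=3.
Step 32. [r9c6∈{1}] r9c6 is down to just 1 ⇒ r9c6=1.
Step 33. [r7c7∈{2}] r7c7 is down to just 2. So r7c7=2.
Step 34. [r5c8∈{9}] r5c8's peers cover all but 9 ⇒ r5c8=9.
Step 35. [r3c4∈{7}] r3c4 is down to just 7 ⇒ r3c4=7.
Step 36. [r6c2∈{9}] r6c2's peers cover all but 9 ⇒ r6c2=9.
Step 37. [r1c9∈{3}] r1c9's peers cover all but 3. So r1c9=3.
Step 38. [r3c8∈{6}] r3c8's peers cover all but 6, so r3c8=6.
Step 39. [r2c4∈{4}] r2c4's peers cover all but 4. So r2c4=4.
Step 40. [r9c1∈{7}] r9c1 is down to just 7, so r9c1=7.
Step 41. [r4c4∈{8}] r4c4's peers cover all but 8. So r4c4=8.
Step 42. [r2c5∈{9}] r2c5 has the single candidate 9. So r2c5=9.
Step 43. [r5c9∈{8}] r5c9 is down to just 8, so r5c9=8.

Answer: 6 2 9 1 5 8 4 7 3 / 3 7 5 4 9 6 8 1 2 / 1 8 4 7 3 2 5 6 9 / 2 3 1 8 6 9 7 4 5 / 5 4 7 2 1 3 6 9 8 / 8 9 6 5 4 7 3 2 1 / 9 1 8 3 7 4 2 5 6 / 4 6 3 9 2 5 1 8 7 / 7 5 2 6 8 1 9 3 4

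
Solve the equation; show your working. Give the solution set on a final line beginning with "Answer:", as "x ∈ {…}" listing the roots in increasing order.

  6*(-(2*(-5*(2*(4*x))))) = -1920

Step 1. [6*(-(2*(-5*(2*(4*x))))) = -1920] LHS = 6·(…); ÷6 both sides, so div: -(2*(-5*(2*(4*x)))) = -320.
Step 2. [-(2*(-5*(2*(4*x)))) = -320] leading − — multiply by −1. So neg: 2*(-5*(2*(4*x))) = 320.
Step 3. [2*(-5*(2*(4*x))) = 320] 2·(inner) — divide through by 2 ⇒ div: -5*(2*(4*x)) = 160.
Step 4. [-5*(2*(4*x)) = 160] LHS = -5·(…); ÷-5 both sides. So div: 2*(4*x) = -32.
Step 5. [2*(4*x) = -32] LHS = 2·(…); ÷2 both sides. So div: 4*x = -16.
Step 6. [4*x = -16] divide by the outer 4. So div: x = -4.

Answer: x ∈ {-4}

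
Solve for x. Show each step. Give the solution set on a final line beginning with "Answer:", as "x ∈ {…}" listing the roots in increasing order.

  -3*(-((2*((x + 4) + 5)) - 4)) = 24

Step 1. [-3*(-((2*((x + 4) + 5)) - 4)) = 24] divide by the outer -3. So div: -((2*((x + 4) + 5)) - 4) = -8.
Step 2. [-((2*((x + 4) + 5)) - 4) = -8] flip signs both sides, so neg: (2*((x + 4) + 5)) - 4 = 8.
Step 3. [(2*((x + 4) + 5)) - 4 = 8] 2 | LHS and 2 | 8: pull 2 out. So factor: ((x + 4) + 5) - 2 = 4.
Step 4. [((x + 4) + 5) - 2 = 4] add 2: x sits inside (… - 2), so sub: (x + 4) + 5 = 6.
Step 5. [(x + 4) + 5 = 6] subtract 5: x sits inside (… + 5) ⇒ sub: x + 4 = 1.
Step 6. [x + 4 = 1] subtract 4: x sits inside (… + 4). So sub: x = -3.

Answer: x ∈ {-3}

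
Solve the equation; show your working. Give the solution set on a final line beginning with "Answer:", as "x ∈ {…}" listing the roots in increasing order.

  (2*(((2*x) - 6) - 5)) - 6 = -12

Step 1. [(2*(((2*x) - 6) - 5)) - 6 = -12] 2 | LHS and 2 | -12: pull 2 out, so factor: (((2*x) - 6) - 5) - 3 = -6.
Step 2. [(((2*x) - 6) - 5) - 3 = -6] add 3: x sits inside (… - 3), so sub: ((2*x) - 6) - 5 = -3.
Step 3. [((2*x) - 6) - 5 = -3] 5 comes off first (add 5) ⇒ sub: (2*x) - 6 = 2.
Step 4. [(2*x) - 6 = 2] 2 | LHS and 2 | 2: pull 2 out. So factor: x - 3 = 1.
Step 5. [x - 3 = 1] 3 comes off first (add 3), so sub: x = 4.

Answer: x ∈ {4}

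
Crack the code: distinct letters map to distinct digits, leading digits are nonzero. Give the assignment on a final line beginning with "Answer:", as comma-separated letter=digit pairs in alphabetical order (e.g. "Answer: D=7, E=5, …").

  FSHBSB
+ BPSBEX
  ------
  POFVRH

Step 1. [col 1: B + X ≡ H (mod 10)] several values work for B in column 1 (B + X ≡ H (mod 10), carry-in 0); try B=2. So B=2.
Step 2. [col 1: B + X ≡ H (mod 10)] several values work for X in column 1 (B + X ≡ H (mod 10), carry-in 0); try X=3, so X=3.
Step 3. [col 1: B + X ≡ H (mod 10)] in column 1 we have B+X≡H with carry-in 0; given B=2, X=3 and digits 2,3 already taken and all letters distinct, that pins H to 5. So H=5.
Step 4. [col 2: S + E ≡ R (mod 10)] several values work for S in column 2 (S + E ≡ R (mod 10), carry-in 0); try S=1. So S=1.
Step 5. [col 2: S + E ≡ R (mod 10)] column 2 (S + E ≡ R (mod 10), carry-in 0) doesn't pin E yet; pick E=7 and continue ⇒ E=7.
Step 6. [col 2: S + E ≡ R (mod 10)] from column 2 (S=1, E=7, carry-in 0, digits 1,2,3,5,7 already taken and all letters distinct): R must equal 8, so R=8.
Step 7. [col 3: B + B ≡ V (mod 10)] column 3: given B=2, carry-in 0, and digits 1,2,3,5,7,8 already taken and all letters distinct, B+B≡V (mod 10) forces V=4, so V=4.
Step 8. [col 4: H + S ≡ F (mod 10)] in column 4 we have H+S≡F with carry-in 0; given H=5, S=1 and digits 1,2,3,4,5,7,8 already taken and all letters distinct, that pins F to 6, so F=6.
Step 9. [col 5: S + P ≡ O (mod 10)] from column 5 (S=1, carry-in 0, digits 1,2,3,4,5,6,7,8 already taken and all letters distinct): O must equal 0. So O=0.
Step 10. [col 5: S + P ≡ O (mod 10)] column 5: given S=1, O=0, carry-in 0, and digits 0,1,2,3,4,5,6,7,8 already taken and all letters distinct, S+P≡O (mod 10) forces P=9 ⇒ P=9.

Answer: B=2, E=7, F=6, H=5, O=0, P=9, R=8, S=1, V=4, X=3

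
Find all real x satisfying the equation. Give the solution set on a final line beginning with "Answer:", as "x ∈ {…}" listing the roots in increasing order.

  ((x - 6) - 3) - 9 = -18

Step 1. [((x - 6) - 3) - 9 = -18] the outer -9 inverts by adding 9. So sub: (x - 6) - 3 = -9.
Step 2. [(x - 6) - 3 = -9] peel the -3: add 3 from each side ⇒ sub: x - 6 = -6.
Step 3. [x - 6 = -6] peel the -6: add 6 from each side, so sub: x = 0.

Answer: x ∈ {0}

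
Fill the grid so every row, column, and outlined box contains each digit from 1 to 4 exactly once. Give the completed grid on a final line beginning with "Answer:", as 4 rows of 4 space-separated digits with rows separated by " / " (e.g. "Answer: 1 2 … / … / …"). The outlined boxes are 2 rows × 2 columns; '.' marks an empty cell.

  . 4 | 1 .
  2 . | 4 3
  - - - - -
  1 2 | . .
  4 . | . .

Step 1. [r4c3∈{2,3}] in col 3, 2 fits only at r4c3, so r4c3=2.
Step 2. [r4c4∈{1}] r4c4 is down to just 1, so r4c4=1.
Step 3. [r2c2∈{1}] r2c2 is down to just 1. So r2c2=1.
Step 4. [r4c2∈{3}] r4c2 has the single candidate 3, so r4c2=3.
Step 5. [r1c4∈{2}] r1c4's peers cover all but 2, so r1c4=2.
Step 6. [r3c4∈{4}] r3c4's peers cover all but 4, so r3c4=4.
Step 7. [r1c1∈{3}] only 3 remains possible at r1c1, so r1c1=3.
Step 8. [r3c3∈{3}] r3c3 has the single candidate 3. So r3c3=3.

Answer: 3 4 1 2 / 2 1 4 3 / 1 2 3 4 / 4 3 2 1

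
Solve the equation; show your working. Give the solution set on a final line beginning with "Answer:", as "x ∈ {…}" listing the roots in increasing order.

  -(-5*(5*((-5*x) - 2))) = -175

Step 1. [-(-5*(5*((-5*x) - 2))) = -175] LHS negated; negate both sides ⇒ neg: -5*(5*((-5*x) - 2)) = 175.
Step 2. [-5*(5*((-5*x) - 2)) = 175] leading coefficient -5: divide by -5, so div: 5*((-5*x) - 2) = -35.
Step 3. [5*((-5*x) - 2) = -35] 5·(inner) — divide through by 5 ⇒ div: (-5*x) - 2 = -7.
Step 4. [(-5*x) - 2 = -7] the outer -2 inverts by adding 2. So sub: -5*x = -5.
Step 5. [-5*x = -5] -5·(inner) — divide through by -5. So div: x = 1.

Answer: x ∈ {1}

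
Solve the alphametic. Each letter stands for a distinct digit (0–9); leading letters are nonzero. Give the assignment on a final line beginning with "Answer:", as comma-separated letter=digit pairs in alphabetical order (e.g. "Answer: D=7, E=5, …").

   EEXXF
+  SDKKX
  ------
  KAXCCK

Step 1. [col 1: F + X ≡ K (mod 10)] column 1 (F + X ≡ K (mod 10), carry-in 0) doesn't pin K yet; pick K=1 and continue. So K=1.
Step 2. [col 1: F + X ≡ K (mod 10)] X=8 is one option consistent with column 1 (F + X ≡ K (mod 10), carry-in 0) — take it, so X=8.
Step 3. [col 1: F + X ≡ K (mod 10)] column 1: given X=8, K=1, carry-in 0, and digits 1,8 already taken and all letters distinct, F+X≡K (mod 10) forces F=3 ⇒ F=3.
Step 4. [col 2: X + K ≡ C (mod 10)] in column 2 we have X+K≡C with carry-in 1; given X=8, K=1 and digits 1,3,8 already taken and all letters distinct, that pins C to 0, so C=0.
Step 5. [col 4: E + D ≡ X (mod 10)] E=5 is one option consistent with column 4 (E + D ≡ X (mod 10), carry-in 1) — take it ⇒ E=5.
Step 6. [col 4: E + D ≡ X (mod 10)] from column 4 (E=5, X=8, carry-in 1, digits 0,1,3,5,8 already taken and all letters distinct): D must equal 2, so D=2.
Step 7. [col 5: E + S ≡ A (mod 10)] no forcing yet in column 5 (carry-in 0); A=4 is free and consistent — try it, so A=4.
Step 8. [col 5: E + S ≡ A (mod 10)] from column 5 (E=5, A=4, carry-in 0, digits 0,1,2,3,4,5,8 already taken and all letters distinct): S must equal 9 ⇒ S=9.

Answer: A=4, C=0, D=2, E=5, F=3, K=1, S=9, X=8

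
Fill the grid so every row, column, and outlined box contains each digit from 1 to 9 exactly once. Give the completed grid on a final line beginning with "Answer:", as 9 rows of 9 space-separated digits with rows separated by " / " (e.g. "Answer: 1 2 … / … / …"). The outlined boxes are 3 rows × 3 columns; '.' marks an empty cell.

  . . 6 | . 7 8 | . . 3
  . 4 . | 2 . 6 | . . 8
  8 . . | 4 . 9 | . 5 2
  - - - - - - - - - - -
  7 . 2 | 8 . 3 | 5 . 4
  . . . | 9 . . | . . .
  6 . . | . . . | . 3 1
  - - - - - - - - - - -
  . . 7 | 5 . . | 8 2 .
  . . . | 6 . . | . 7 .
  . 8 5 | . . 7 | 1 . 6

Step 1. [r7c9∈{9}] r7c9's peers cover all but 9 ⇒ r7c9=9.
Step 2. [r2c5∈{1,3,5}] r2c5 is the only open cell in box 2 admitting 5 ⇒ r2c5=5.
Step 3. [r3c5∈{1,3}] 3 has one home in box 2: r3c5, so r3c5=3.
Step 4. [r3c3∈{1}] nothing but 1 survives at r3c3 ⇒ r3c3=1.
Step 5. [r8c7∈{3,4}] in col 7, 3 fits only at r8c7 ⇒ r8c7=3.
Step 6. [r2c7∈{7,9}] across row 2, 7 lands solely at r2c7, so r2c7=7.
Step 7. [r8c5∈{1,2,4,8,9}] row 8 places 8 nowhere but r8c5, so r8c5=8.
Step 8. [r6c3∈{4,8,9}] in row 6, 8 fits only at r6c3 ⇒ r6c3=8.
Step 9. [r9c8∈{4}] r9c8 has the single candidate 4 ⇒ r9c8=4.
Step 10. [r7c2∈{1,3,6}] in row 7, 6 fits only at r7c2, so r7c2=6.
Step 11. [r7c1∈{1,3,4}] row 7 places 3 nowhere but r7c1 ⇒ r7c1=3.
Step 12. [r2c1∈{9}] nothing but 9 survives at r2c1, so r2c1=9.
Step 13. [r9c1∈{2}] r9c1's peers cover all but 2. So r9c1=2.
Step 14. [r8c6∈{1,2,4}] 2 has one home in row 8: r8c6, so r8c6=2.
Step 15. [r5c2∈{1,3,5}] 3 has one home in col 2: r5c2, so r5c2=3.
Step 16. [r5c3∈{4}] r5c3 is down to just 4 ⇒ r5c3=4.
Step 17. [r1c1∈{5}] only 5 remains possible at r1c1. So r1c1=5.
Step 18. [r5c1∈{1}] r5c1 is down to just 1. So r5c1=1.
Step 19. [r4c2∈{9}] nothing but 9 survives at r4c2. So r4c2=9.
Step 20. [r4c8∈{6}] nothing but 6 survives at r4c8, so r4c8=6.
Step 21. [r7c6∈{1,4}] across col 6, 1 lands solely at r7c6. So r7c6=1.
Step 22. [r6c6∈{4,5}] across col 6, 4 lands solely at r6c6 ⇒ r6c6=4.
Step 23. [r6c7∈{2,9}] row 6 places 9 nowhere but r6c7 ⇒ r6c7=9.
Step 24. [r6c5∈{2}] r6c5 is down to just 2, so r6c5=2.
Step 25. [r2c8∈{1}] r2c8 is down to just 1, so r2c8=1.
Step 26. [r8c9∈{5}] r8c9 is down to just 5, so r8c9=5.
Step 27. [r1c8∈{9}] r1c8's peers cover all but 9, so r1c8=9.
Step 28. [r6c4∈{7}] r6c4's peers cover all but 7, so r6c4=7.
Step 29. [r3c7∈{6}] r3c7's peers cover all but 6. So r3c7=6.
Step 30. [r3c2∈{7}] only 7 remains possible at r3c2. So r3c2=7.
Step 31. [r9c4∈{3}] r9c4's peers cover all but 3. So r9c4=3.
Step 32. [r5c5∈{6}] nothing but 6 survives at r5c5. So r5c5=6.
Step 33. [r9c5∈{9}] nothing but 9 survives at r9c5. So r9c5=9.
Step 34. [r1c2∈{2}] nothing but 2 survives at r1c2. So r1c2=2.
Step 35. [r6c2∈{5}] r6c2's peers cover all but 5, so r6c2=5.
Step 36. [r1c7∈{4}] nothing but 4 survives at r1c7, so r1c7=4.
Step 37. [r8c3∈{9}] r8c3 has the single candidate 9, so r8c3=9.
Step 38. [r5c6∈{5}] nothing but 5 survives at r5c6. So r5c6=5.
Step 39. [r7c5∈{4}] r7c5 has the single candidate 4, so r7c5=4.
Step 40. [r5c7∈{2}] nothing but 2 survives at r5c7 ⇒ r5c7=2.
Step 41. [r8c1∈{4}] r8c1 is down to just 4. So r8c1=4.
Step 42. [r5c9∈{7}] r5c9's peers cover all but 7. So r5c9=7.
Step 43. [r4c5∈{1}] r4c5 has the single candidate 1. So r4c5=1.
Step 44. [r1c4∈{1}] r1c4 has the single candidate 1, so r1c4=1.
Step 45. [r2c3∈{3}] r2c3's peers cover all but 3 ⇒ r2c3=3.
Step 46. [r8c2∈{1}] r8c2 has the single candidate 1 ⇒ r8c2=1.
Step 47. [r5c8∈{8}] r5c8 has the single candidate 8 ⇒ r5c8=8.

Answer: 5 2 6 1 7 8 4 9 3 / 9 4 3 2 5 6 7 1 8 / 8 7 1 4 3 9 6 5 2 / 7 9 2 8 1 3 5 6 4 / 1 3 4 9 6 5 2 8 7 / 6 5 8 7 2 4 9 3 1 / 3 6 7 5 4 1 8 2 9 / 4 1 9 6 8 2 3 7 5 / 2 8 5 3 9 7 1 4 6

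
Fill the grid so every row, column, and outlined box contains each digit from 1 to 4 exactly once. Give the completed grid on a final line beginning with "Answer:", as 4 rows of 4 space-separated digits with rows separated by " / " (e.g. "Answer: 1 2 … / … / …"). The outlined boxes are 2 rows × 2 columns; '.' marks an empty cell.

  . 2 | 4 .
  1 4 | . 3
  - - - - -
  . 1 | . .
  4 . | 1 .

Step 1. [r3c1∈{2,3}] across col 1, 2 lands solely at r3c1 ⇒ r3c1=2.
Step 2. [r4c4∈{2}] r4c4 has the single candidate 2. So r4c4=2.
Step 3. [r1c4∈{1}] r1c4 has the single candidate 1 ⇒ r1c4=1.
Step 4. [r3c4∈{4}] r3c4 has the single candidate 4 ⇒ r3c4=4.
Step 5. [r3c3∈{3}] r3c3 has the single candidate 3, so r3c3=3.
Step 6. [r4c2∈{3}] r4c2 has the single candidate 3. So r4c2=3.
Step 7. [r2c3∈{2}] r2c3 has the single candidate 2. So r2c3=2.
Step 8. [r1c1∈{3}] nothing but 3 survives at r1c1, so r1c1=3.

Answer: 3 2 4 1 / 1 4 2 3 / 2 1 3 4 / 4 3 1 2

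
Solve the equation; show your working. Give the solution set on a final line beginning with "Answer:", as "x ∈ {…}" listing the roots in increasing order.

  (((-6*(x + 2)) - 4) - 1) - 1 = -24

Step 1. [(((-6*(x + 2)) - 4) - 1) - 1 = -24] 1 comes off first (add 1) ⇒ sub: ((-6*(x + 2)) - 4) - 1 = -23.
Step 2. [((-6*(x + 2)) - 4) - 1 = -23] 1 comes off first (add 1) ⇒ sub: (-6*(x + 2)) - 4 = -22.
Step 3. [(-6*(x + 2)) - 4 = -22] 4 comes off first (add 4) ⇒ sub: -6*(x + 2) = -18.
Step 4. [-6*(x + 2) = -18] LHS = -6·(…); ÷-6 both sides, so div: x + 2 = 3.
Step 5. [x + 2 = 3] the outer +2 inverts by subtracting 2 ⇒ sub: x = 1.

Answer: x ∈ {1}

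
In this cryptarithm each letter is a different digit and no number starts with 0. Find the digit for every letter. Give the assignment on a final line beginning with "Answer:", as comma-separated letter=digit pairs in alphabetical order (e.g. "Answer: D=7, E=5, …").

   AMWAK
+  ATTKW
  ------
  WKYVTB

Step 1. [col 1: K + W ≡ B (mod 10)] several values work for W in column 1 (K + W ≡ B (mod 10), carry-in 0); try W=1, so W=1.
Step 2. [col 1: K + W ≡ B (mod 10)] column 1 (K + W ≡ B (mod 10), carry-in 0) doesn't pin B yet; pick B=6 and continue ⇒ B=6.
Step 3. [col 1: K + W ≡ B (mod 10)] column 1: given W=1, B=6, carry-in 0, and digits 1,6 already taken and all letters distinct, K+W≡B (mod 10) forces K=5. So K=5.
Step 4. [col 2: A + K ≡ T (mod 10)] T=2 is one option consistent with column 2 (A + K ≡ T (mod 10), carry-in 0) — take it. So T=2.
Step 5. [col 2: A + K ≡ T (mod 10)] column 2 reads A+K+carry(0)=T with K=5, T=2; with digits 1,2,5,6 already taken and all letters distinct, the only value for A is 7, so A=7.
Step 6. [col 3: W + T ≡ V (mod 10)] column 3 reads W+T+carry(1)=V with W=1, T=2; with digits 1,2,5,6,7 already taken and all letters distinct, the only value for V is 4 ⇒ V=4.
Step 7. [col 4: M + T ≡ Y (mod 10)] from column 4 (T=2, carry-in 0, digits 1,2,4,5,6,7 already taken and all letters distinct): M must equal 8. So M=8.
Step 8. [col 4: M + T ≡ Y (mod 10)] column 4 reads M+T+carry(0)=Y with M=8, T=2; with digits 1,2,4,5,6,7,8 already taken and all letters distinct, the only value for Y is 0, so Y=0.

Answer: A=7, B=6, K=5, M=8, T=2, V=4, W=1, Y=0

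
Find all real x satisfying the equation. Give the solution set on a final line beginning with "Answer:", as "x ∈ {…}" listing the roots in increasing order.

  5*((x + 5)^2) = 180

Step 1. [5*((x + 5)^2) = 180] 5·(inner) — divide through by 5 ⇒ div: (x + 5)^2 = 36.
Step 2. [(x + 5)^2 = 36] LHS squared, RHS 36 ≥ 0: apply √ (±) ⇒ sqrt: x + 5 = 6 or -6.
Step 3. [x + 5 = 6 or -6] +5 is outermost — subtract 5 both sides. So sub: x = 1 or -11.

Answer: x ∈ {-11, 1}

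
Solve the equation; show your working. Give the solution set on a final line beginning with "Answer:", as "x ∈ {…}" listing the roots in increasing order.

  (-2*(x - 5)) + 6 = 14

Step 1. [(-2*(x - 5)) + 6 = 14] -2 divides every term; factor it out, so factor: (x - 5) - 3 = -7.
Step 2. [(x - 5) - 3 = -7] add 3: x sits inside (… - 3) ⇒ sub: x - 5 = -4.
Step 3. [x - 5 = -4] peel the -5: add 5 from each side, so sub: x = 1.

Answer: x ∈ {1}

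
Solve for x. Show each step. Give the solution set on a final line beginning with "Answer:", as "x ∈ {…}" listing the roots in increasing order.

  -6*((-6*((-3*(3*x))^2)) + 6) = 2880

Step 1. [-6*((-6*((-3*(3*x))^2)) + 6) = 2880] LHS = -6·(…); ÷-6 both sides, so div: (-6*((-3*(3*x))^2)) + 6 = -480.
Step 2. [(-6*((-3*(3*x))^2)) + 6 = -480] subtract 6: x sits inside (… + 6). So sub: -6*((-3*(3*x))^2) = -486.
Step 3. [-6*((-3*(3*x))^2) = -486] divide by the outer -6, so div: (-3*(3*x))^2 = 81.
Step 4. [(-3*(3*x))^2 = 81] LHS squared, RHS 81 ≥ 0: apply √ (±), so sqrt: -3*(3*x) = 9 or -9.
Step 5. [-3*(3*x) = 9 or -9] LHS = -3·(…); ÷-3 both sides ⇒ div: 3*x = -3 or 3.
Step 6. [3*x = -3 or 3] leading coefficient 3: divide by 3. So div: x = -1 or 1.

Answer: x ∈ {-1, 1}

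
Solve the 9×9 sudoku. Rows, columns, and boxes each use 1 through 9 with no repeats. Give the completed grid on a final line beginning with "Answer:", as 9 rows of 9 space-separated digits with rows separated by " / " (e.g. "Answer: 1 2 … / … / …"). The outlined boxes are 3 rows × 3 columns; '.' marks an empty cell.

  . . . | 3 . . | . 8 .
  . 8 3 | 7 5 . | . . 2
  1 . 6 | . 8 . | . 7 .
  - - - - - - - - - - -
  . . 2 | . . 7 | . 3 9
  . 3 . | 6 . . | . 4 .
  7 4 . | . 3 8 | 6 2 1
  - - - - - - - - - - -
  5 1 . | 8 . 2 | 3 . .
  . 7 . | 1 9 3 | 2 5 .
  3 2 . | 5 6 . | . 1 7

Step 1. [r9c6∈{4}] r9c6 has the single candidate 4, so r9c6=4.
Step 2. [r3c6∈{9}] r3c6 has the single candidate 9 ⇒ r3c6=9.
Step 3. [r5c3∈{1,5,8,9}] col 3 places 1 nowhere but r5c3. So r5c3=1.
Step 4. [r1c2∈{5,9}] col 2 places 9 nowhere but r1c2. So r1c2=9.
Step 5. [r3c2∈{5}] r3c2 has the single candidate 5, so r3c2=5.
Step 6. [r3c7∈{4}] r3c7 has the single candidate 4 ⇒ r3c7=4.
Step 7. [r1c5∈{1,2,4}] in box 2, 4 fits only at r1c5. So r1c5=4.
Step 8. [r4c7∈{5,8}] in row 4, 5 fits only at r4c7, so r4c7=5.
Step 9. [r8c1∈{4,6,8}] box 7 places 6 nowhere but r8c1. So r8c1=6.
Step 10. [r5c9∈{8}] only 8 remains possible at r5c9 ⇒ r5c9=8.
Step 11. [r8c3∈{4,8}] r8c3 is the only open cell in row 8 admitting 8 ⇒ r8c3=8.
Step 12. [r9c3∈{9}] r9c3 has the single candidate 9 ⇒ r9c3=9.
Step 13. [r2c7∈{1,9}] 9 has one home in col 7: r2c7, so r2c7=9.
Step 14. [r2c8∈{6}] r2c8 has the single candidate 6 ⇒ r2c8=6.
Step 15. [r7c9∈{4,6}] row 7 places 6 nowhere but r7c9 ⇒ r7c9=6.
Step 16. [r1c7∈{1}] r1c7 has the single candidate 1, so r1c7=1.
Step 17. [r5c5∈{2}] nothing but 2 survives at r5c5, so r5c5=2.
Step 18. [r4c4∈{4}] r4c4 has the single candidate 4 ⇒ r4c4=4.
Step 19. [r5c1∈{9}] r5c1's peers cover all but 9 ⇒ r5c1=9.
Step 20. [r4c5∈{1}] r4c5's peers cover all but 1, so r4c5=1.
Step 21. [r2c6∈{1}] r2c6 has the single candidate 1. So r2c6=1.
Step 22. [r1c3∈{7}] r1c3 is down to just 7 ⇒ r1c3=7.
Step 23. [r6c4∈{9}] r6c4 has the single candidate 9, so r6c4=9.
Step 24. [r1c1∈{2}] only 2 remains possible at r1c1, so r1c1=2.
Step 25. [r7c3∈{4}] r7c3 is down to just 4. So r7c3=4.
Step 26. [r9c7∈{8}] r9c7 is down to just 8. So r9c7=8.
Step 27. [r3c4∈{2}] r3c4 has the single candidate 2 ⇒ r3c4=2.
Step 28. [r2c1∈{4}] r2c1's peers cover all but 4 ⇒ r2c1=4.
Step 29. [r3c9∈{3}] nothing but 3 survives at r3c9, so r3c9=3.
Step 30. [r7c5∈{7}] nothing but 7 survives at r7c5. So r7c5=7.
Step 31. [r4c1∈{8}] only 8 remains possible at r4c1, so r4c1=8.
Step 32. [r7c8∈{9}] r7c8's peers cover all but 9 ⇒ r7c8=9.
Step 33. [r8c9∈{4}] r8c9 has the single candidate 4 ⇒ r8c9=4.
Step 34. [r5c7∈{7}] r5c7 has the single candidate 7, so r5c7=7.
Step 35. [r4c2∈{6}] nothing but 6 survives at r4c2. So r4c2=6.
Step 36. [r6c3∈{5}] r6c3 has the single candidate 5, so r6c3=5.
Step 37. [r5c6∈{5}] r5c6 is down to just 5, so r5c6=5.
Step 38. [r1c9∈{5}] only 5 remains possible at r1c9, so r1c9=5.
Step 39. [r1c6∈{6}] r1c6 is down to just 6 ⇒ r1c6=6.

Answer: 2 9 7 3 4 6 1 8 5 / 4 8 3 7 5 1 9 6 2 / 1 5 6 2 8 9 4 7 3 / 8 6 2 4 1 7 5 3 9 / 9 3 1 6 2 5 7 4 8 / 7 4 5 9 3 8 6 2 1 / 5 1 4 8 7 2 3 9 6 / 6 7 8 1 9 3 2 5 4 / 3 2 9 5 6 4 8 1 7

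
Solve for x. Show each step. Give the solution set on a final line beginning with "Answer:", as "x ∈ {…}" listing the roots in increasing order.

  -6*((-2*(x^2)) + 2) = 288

Step 1. [-6*((-2*(x^2)) + 2) = 288] leading coefficient -6: divide by -6. So div: (-2*(x^2)) + 2 = -48.
Step 2. [(-2*(x^2)) + 2 = -48] peel the +2: subtract 2 from each side, so sub: -2*(x^2) = -50.
Step 3. [-2*(x^2) = -50] -2 out front; divide by -2 ⇒ div: x^2 = 25.
Step 4. [x^2 = 25] √ both sides: 25 ≥ 0 gives two branches, so sqrt: x = 5 or -5.

Answer: x ∈ {-5, 5}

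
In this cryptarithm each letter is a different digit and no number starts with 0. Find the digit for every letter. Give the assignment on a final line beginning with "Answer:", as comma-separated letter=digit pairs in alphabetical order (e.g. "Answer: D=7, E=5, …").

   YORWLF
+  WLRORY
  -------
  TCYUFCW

Step 1. [T] the sum has 7 digits but both addends have 6; that extra leading digit T is the final carry, namely 1 ⇒ T=1.
Step 2. [col 1: F + Y ≡ W (mod 10)] several values work for F in column 1 (F + Y ≡ W (mod 10), carry-in 0); try F=6, so F=6.
Step 3. [col 1: F + Y ≡ W (mod 10)] Y=7 is one option consistent with column 1 (F + Y ≡ W (mod 10), carry-in 0) — take it. So Y=7.
Step 4. [col 1: F + Y ≡ W (mod 10)] from column 1 (F=6, Y=7, carry-in 0, digits 1,6,7 already taken and all letters distinct): W must equal 3. So W=3.
Step 5. [col 2: L + R ≡ C (mod 10)] several values work for C in column 2 (L + R ≡ C (mod 10), carry-in 1); try C=0 ⇒ C=0.
Step 6. [col 2: L + R ≡ C (mod 10)] no forcing yet in column 2 (carry-in 1); L=5 is free and consistent — try it. So L=5.
Step 7. [col 2: L + R ≡ C (mod 10)] from column 2 (L=5, C=0, carry-in 1, digits 0,1,3,5,6,7 already taken and all letters distinct): R must equal 4 ⇒ R=4.
Step 8. [col 3: W + O ≡ F (mod 10)] from column 3 (W=3, F=6, carry-in 1, digits 0,1,3,4,5,6,7 already taken and all letters distinct): O must equal 2 ⇒ O=2.
Step 9. [col 4: R + R ≡ U (mod 10)] column 4: given R=4, carry-in 0, and digits 0,1,2,3,4,5,6,7 already taken and all letters distinct, R+R≡U (mod 10) forces U=8. So U=8.

Answer: C=0, F=6, L=5, O=2, R=4, T=1, U=8, W=3, Y=7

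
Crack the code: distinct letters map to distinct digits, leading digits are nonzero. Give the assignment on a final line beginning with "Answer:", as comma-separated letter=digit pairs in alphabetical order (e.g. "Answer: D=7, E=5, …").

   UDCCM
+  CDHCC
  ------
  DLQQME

Step 1. [col 1: M + C ≡ E (mod 10)] column 1 (M + C ≡ E (mod 10), carry-in 0) doesn't pin M yet; pick M=7 and continue. So M=7.
Step 2. [D] D is the leading digit of a 6-digit sum of two 5-digit numbers; the final carry is exactly 1 ⇒ D=1.
Step 3. [col 1: M + C ≡ E (mod 10)] column 1 (M + C ≡ E (mod 10), carry-in 0) doesn't pin C yet; pick C=8 and continue. So C=8.
Step 4. [col 1: M + C ≡ E (mod 10)] column 1 reads M+C+carry(0)=E with M=7, C=8; with digits 1,7,8 already taken and all letters distinct, the only value for E is 5 ⇒ E=5.
Step 5. [col 3: C + H ≡ Q (mod 10)] column 3 (C + H ≡ Q (mod 10), carry-in 1) doesn't pin Q yet; pick Q=3 and continue, so Q=3.
Step 6. [col 3: C + H ≡ Q (mod 10)] column 3 reads C+H+carry(1)=Q with C=8, Q=3; with digits 1,3,5,7,8 already taken and all letters distinct, the only value for H is 4, so H=4.
Step 7. [col 5: U + C ≡ L (mod 10)] column 5 reads U+C+carry(0)=L with C=8; with digits 1,3,4,5,7,8 already taken and all letters distinct, the only value for U is 2 ⇒ U=2.
Step 8. [col 5: U + C ≡ L (mod 10)] column 5: given U=2, C=8, carry-in 0, and digits 1,2,3,4,5,7,8 already taken and all letters distinct, U+C≡L (mod 10) forces L=0. So L=0.

Answer: C=8, D=1, E=5, H=4, L=0, M=7, Q=3, U=2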